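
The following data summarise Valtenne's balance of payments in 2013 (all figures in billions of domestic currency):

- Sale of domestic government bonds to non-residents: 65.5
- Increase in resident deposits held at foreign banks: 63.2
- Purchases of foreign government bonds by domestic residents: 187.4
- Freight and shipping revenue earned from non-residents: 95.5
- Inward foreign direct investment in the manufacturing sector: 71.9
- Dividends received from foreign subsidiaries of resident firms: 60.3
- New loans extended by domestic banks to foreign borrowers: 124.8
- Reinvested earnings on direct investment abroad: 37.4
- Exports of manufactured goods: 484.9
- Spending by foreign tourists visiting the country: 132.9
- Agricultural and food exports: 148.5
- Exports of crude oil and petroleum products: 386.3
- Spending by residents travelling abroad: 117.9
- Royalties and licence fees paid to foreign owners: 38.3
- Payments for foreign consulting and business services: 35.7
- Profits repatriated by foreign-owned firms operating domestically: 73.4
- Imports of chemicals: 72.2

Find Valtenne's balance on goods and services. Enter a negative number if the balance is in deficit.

984.0

Goods: 484.9 + 148.5 - 72.2 + 386.3 = 947.5
Services: 132.9 - 38.3 - 35.7 + 95.5 - 117.9 = 36.5
Trade balance = 947.5 + 36.5 = 984.0
(Excluded from the trade balance — financial account: sale of domestic government bonds to non-residents 65.5, increase in resident deposits held at foreign banks 63.2, purchases of foreign government bonds by domestic residents 187.4, inward foreign direct investment in the manufacturing sector 71.9, new loans extended by domestic banks to foreign borrowers 124.8; primary income: dividends received from foreign subsidiaries of resident firms 60.3, reinvested earnings on direct investment abroad 37.4, profits repatriated by foreign-owned firms operating domestically 73.4.)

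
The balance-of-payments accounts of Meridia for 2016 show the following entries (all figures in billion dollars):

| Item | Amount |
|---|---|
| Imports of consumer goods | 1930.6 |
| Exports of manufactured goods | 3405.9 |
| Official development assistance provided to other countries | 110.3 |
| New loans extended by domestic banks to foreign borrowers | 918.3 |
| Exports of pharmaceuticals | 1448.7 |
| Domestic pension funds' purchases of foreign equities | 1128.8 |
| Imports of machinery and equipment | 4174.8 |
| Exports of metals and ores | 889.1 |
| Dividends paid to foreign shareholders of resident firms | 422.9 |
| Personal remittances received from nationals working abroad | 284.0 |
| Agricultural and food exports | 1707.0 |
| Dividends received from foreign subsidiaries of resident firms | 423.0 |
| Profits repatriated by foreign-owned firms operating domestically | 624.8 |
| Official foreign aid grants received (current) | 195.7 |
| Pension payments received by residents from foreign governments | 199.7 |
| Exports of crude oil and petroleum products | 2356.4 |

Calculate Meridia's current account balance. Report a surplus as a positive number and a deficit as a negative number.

Goods: 1448.7 + 3405.9 + 889.1 + 1707.0 + 2356.4 - 1930.6 - 4174.8 = 3701.7
Primary income: -422.9 - 624.8 + 423.0 = -624.7
Secondary income: 195.7 + 199.7 - 110.3 + 284.0 = 569.1
Current account = 3701.7 + (-624.7) + 569.1 = 3646.1
(Excluded from the current account — financial account: new loans extended by domestic banks to foreign borrowers 918.3, domestic pension funds' purchases of foreign equities 1128.8.)

3646.1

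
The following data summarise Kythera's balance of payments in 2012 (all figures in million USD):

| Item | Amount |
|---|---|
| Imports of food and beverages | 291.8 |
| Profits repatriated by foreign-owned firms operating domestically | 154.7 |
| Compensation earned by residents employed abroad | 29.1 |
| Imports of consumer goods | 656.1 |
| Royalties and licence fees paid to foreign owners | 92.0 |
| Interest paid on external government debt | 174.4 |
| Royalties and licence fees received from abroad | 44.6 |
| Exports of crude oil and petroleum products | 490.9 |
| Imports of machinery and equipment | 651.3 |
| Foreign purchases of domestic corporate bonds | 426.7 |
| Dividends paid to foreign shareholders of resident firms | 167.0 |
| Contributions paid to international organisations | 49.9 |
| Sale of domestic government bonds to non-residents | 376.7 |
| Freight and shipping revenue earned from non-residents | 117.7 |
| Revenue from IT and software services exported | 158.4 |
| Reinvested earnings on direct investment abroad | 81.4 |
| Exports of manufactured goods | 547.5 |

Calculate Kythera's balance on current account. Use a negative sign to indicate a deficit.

Goods: -656.1 - 651.3 + 547.5 - 291.8 + 490.9 = -560.8
Services: 158.4 - 92.0 + 117.7 + 44.6 = 228.7
Primary income: 29.1 - 174.4 - 154.7 + 81.4 - 167.0 = -385.6
Secondary income: -49.9
Current account = (-560.8) + 228.7 + (-385.6) + (-49.9) = -767.6
(Excluded from the current account — financial account: foreign purchases of domestic corporate bonds 426.7, sale of domestic government bonds to non-residents 376.7.)

-767.6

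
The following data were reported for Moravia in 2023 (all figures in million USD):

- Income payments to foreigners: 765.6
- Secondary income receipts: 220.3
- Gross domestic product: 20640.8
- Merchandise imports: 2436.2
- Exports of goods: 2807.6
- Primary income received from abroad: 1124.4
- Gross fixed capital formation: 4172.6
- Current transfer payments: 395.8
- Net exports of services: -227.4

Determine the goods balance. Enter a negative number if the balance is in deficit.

371.4

Goods balance = 2807.6 - 2436.2 = 371.4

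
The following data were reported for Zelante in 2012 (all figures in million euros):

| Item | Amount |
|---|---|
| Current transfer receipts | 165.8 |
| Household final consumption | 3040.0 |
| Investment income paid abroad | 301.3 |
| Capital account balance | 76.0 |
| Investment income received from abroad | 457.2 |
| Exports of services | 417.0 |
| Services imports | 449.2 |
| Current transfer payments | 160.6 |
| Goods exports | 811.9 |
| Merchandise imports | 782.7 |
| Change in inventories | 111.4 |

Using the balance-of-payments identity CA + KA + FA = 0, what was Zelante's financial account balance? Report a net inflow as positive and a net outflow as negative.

Goods balance = 811.9 - 782.7 = 29.2
Services balance = 417.0 - 449.2 = -32.2
Trade balance (goods + services) = 29.2 + (-32.2) = -3.0
Net primary income = 457.2 - 301.3 = 155.9
Net secondary income = 165.8 - 160.6 = 5.2
Current account = -3.0 + 155.9 + 5.2 = 158.1
Financial account = -(158.1 + 76.0) = -234.1

-234.1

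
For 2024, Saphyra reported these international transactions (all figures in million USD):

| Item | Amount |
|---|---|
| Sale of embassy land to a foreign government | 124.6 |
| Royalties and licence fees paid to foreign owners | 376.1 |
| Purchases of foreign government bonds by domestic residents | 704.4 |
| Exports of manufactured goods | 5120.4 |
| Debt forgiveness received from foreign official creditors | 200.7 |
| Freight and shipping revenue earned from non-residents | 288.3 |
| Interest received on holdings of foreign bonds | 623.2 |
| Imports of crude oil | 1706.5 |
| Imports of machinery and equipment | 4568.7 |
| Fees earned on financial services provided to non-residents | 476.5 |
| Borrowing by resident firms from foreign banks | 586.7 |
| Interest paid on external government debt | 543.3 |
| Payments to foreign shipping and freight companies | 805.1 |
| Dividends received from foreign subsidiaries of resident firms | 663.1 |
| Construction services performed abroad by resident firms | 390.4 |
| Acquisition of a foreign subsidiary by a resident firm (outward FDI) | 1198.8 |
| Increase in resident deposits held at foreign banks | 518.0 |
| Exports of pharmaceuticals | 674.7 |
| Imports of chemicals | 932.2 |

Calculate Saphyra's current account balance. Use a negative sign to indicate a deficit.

-695.3

Goods: -932.2 - 1706.5 + 5120.4 - 4568.7 + 674.7 = -1412.3
Services: -376.1 - 805.1 + 390.4 + 288.3 + 476.5 = -26.0
Primary income: -543.3 + 663.1 + 623.2 = 743.0
Current account = (-1412.3) + (-26.0) + 743.0 = -695.3
(Excluded from the current account — capital account: sale of embassy land to a foreign government 124.6, debt forgiveness received from foreign official creditors 200.7; financial account: purchases of foreign government bonds by domestic residents 704.4, borrowing by resident firms from foreign banks 586.7, acquisition of a foreign subsidiary by a resident firm (outward FDI) 1198.8, increase in resident deposits held at foreign banks 518.0.)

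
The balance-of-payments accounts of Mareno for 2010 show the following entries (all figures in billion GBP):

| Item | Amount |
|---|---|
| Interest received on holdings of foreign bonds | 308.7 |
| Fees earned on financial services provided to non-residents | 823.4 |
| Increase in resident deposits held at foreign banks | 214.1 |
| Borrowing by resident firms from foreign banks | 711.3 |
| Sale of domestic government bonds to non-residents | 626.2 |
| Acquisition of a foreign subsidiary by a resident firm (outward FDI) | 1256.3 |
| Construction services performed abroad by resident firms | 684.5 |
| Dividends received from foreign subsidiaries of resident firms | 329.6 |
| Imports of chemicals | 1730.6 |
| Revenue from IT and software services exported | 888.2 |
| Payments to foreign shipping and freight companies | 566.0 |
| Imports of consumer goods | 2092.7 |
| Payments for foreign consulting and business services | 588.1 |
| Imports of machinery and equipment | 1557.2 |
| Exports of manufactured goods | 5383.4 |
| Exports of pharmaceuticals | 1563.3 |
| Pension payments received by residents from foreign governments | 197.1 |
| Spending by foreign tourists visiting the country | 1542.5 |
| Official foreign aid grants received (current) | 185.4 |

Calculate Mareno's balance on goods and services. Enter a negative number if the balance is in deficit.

Goods: -2092.7 + 1563.3 - 1730.6 + 5383.4 - 1557.2 = 1566.2
Services: 684.5 - 566.0 + 823.4 - 588.1 + 1542.5 + 888.2 = 2784.5
Trade balance = 1566.2 + 2784.5 = 4350.7
(Excluded from the trade balance — primary income: interest received on holdings of foreign bonds 308.7, dividends received from foreign subsidiaries of resident firms 329.6; financial account: increase in resident deposits held at foreign banks 214.1, borrowing by resident firms from foreign banks 711.3, sale of domestic government bonds to non-residents 626.2, acquisition of a foreign subsidiary by a resident firm (outward FDI) 1256.3; secondary income: pension payments received by residents from foreign governments 197.1, official foreign aid grants received (current) 185.4.)

4350.7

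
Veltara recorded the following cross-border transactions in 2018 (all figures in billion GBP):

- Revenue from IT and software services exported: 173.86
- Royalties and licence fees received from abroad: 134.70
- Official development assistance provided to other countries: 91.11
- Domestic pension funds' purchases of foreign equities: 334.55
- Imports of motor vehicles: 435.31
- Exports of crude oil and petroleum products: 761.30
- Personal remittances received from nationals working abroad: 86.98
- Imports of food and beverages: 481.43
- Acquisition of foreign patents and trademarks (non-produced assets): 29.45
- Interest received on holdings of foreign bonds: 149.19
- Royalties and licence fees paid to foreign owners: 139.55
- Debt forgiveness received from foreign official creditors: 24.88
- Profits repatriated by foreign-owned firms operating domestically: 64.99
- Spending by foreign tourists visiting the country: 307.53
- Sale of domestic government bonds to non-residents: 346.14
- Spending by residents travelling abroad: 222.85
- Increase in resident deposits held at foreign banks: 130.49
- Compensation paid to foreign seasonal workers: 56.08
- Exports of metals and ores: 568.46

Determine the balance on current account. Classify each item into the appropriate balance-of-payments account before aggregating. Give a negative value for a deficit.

Goods: -481.43 + 761.30 - 435.31 + 568.46 = 413.02
Services: 173.86 + 134.70 - 222.85 - 139.55 + 307.53 = 253.69
Primary income: 149.19 - 64.99 - 56.08 = 28.12
Secondary income: -91.11 + 86.98 = -4.13
Current account = 413.02 + 253.69 + 28.12 + (-4.13) = 690.70
(Excluded from the current account — financial account: domestic pension funds' purchases of foreign equities 334.55, sale of domestic government bonds to non-residents 346.14, increase in resident deposits held at foreign banks 130.49; capital account: acquisition of foreign patents and trademarks (non-produced assets) 29.45, debt forgiveness received from foreign official creditors 24.88.)

690.70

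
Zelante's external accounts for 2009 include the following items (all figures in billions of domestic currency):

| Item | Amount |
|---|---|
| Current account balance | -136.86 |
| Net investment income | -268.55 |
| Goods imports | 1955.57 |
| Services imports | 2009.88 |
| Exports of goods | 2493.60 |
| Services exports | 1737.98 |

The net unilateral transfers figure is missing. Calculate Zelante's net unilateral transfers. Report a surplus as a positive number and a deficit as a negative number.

-134.44

Current account = goods balance + services balance + net primary income + net secondary income
Sum of the known components = -2.42
Net unilateral transfers = CA - (known components) = -136.86 - (-2.42) = -134.44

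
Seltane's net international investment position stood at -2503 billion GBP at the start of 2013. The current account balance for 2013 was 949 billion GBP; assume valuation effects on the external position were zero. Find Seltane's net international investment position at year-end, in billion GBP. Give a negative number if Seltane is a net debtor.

With no valuation effects, change in NIIP = current account = 949
End-of-year NIIP = -2503 + 949 = -1554

-1554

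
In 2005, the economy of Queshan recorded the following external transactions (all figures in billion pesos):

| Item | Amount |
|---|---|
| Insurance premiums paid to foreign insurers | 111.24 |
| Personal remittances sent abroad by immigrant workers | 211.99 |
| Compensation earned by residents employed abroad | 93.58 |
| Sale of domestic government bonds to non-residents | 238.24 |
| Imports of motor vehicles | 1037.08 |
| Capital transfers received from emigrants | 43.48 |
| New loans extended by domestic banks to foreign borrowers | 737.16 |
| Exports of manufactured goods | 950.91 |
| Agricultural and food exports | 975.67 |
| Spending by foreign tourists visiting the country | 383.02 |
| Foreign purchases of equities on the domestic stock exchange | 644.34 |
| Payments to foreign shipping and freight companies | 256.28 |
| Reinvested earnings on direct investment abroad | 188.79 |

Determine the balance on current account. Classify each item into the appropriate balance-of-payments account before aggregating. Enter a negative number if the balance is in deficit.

975.38

Goods: 950.91 - 1037.08 + 975.67 = 889.50
Services: -256.28 - 111.24 + 383.02 = 15.50
Primary income: 93.58 + 188.79 = 282.37
Secondary income: -211.99
Current account = 889.50 + 15.50 + 282.37 + (-211.99) = 975.38
(Excluded from the current account — financial account: sale of domestic government bonds to non-residents 238.24, new loans extended by domestic banks to foreign borrowers 737.16, foreign purchases of equities on the domestic stock exchange 644.34; capital account: capital transfers received from emigrants 43.48.)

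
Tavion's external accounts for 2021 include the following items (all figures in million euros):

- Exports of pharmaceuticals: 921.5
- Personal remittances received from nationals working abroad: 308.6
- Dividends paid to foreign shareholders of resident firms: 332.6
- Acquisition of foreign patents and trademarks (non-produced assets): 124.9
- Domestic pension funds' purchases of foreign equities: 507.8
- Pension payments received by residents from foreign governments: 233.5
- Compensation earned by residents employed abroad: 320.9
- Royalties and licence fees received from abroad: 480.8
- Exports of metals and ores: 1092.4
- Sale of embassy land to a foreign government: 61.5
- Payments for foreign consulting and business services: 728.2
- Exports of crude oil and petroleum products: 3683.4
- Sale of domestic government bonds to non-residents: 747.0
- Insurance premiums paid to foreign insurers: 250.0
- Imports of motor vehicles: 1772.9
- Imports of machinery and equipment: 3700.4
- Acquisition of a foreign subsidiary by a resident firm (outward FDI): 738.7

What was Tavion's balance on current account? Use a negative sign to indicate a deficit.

257.0

Goods: -3700.4 + 1092.4 + 3683.4 + 921.5 - 1772.9 = 224.0
Services: -728.2 - 250.0 + 480.8 = -497.4
Primary income: 320.9 - 332.6 = -11.7
Secondary income: 233.5 + 308.6 = 542.1
Current account = 224.0 + (-497.4) + (-11.7) + 542.1 = 257.0
(Excluded from the current account — capital account: acquisition of foreign patents and trademarks (non-produced assets) 124.9, sale of embassy land to a foreign government 61.5; financial account: domestic pension funds' purchases of foreign equities 507.8, sale of domestic government bonds to non-residents 747.0, acquisition of a foreign subsidiary by a resident firm (outward FDI) 738.7.)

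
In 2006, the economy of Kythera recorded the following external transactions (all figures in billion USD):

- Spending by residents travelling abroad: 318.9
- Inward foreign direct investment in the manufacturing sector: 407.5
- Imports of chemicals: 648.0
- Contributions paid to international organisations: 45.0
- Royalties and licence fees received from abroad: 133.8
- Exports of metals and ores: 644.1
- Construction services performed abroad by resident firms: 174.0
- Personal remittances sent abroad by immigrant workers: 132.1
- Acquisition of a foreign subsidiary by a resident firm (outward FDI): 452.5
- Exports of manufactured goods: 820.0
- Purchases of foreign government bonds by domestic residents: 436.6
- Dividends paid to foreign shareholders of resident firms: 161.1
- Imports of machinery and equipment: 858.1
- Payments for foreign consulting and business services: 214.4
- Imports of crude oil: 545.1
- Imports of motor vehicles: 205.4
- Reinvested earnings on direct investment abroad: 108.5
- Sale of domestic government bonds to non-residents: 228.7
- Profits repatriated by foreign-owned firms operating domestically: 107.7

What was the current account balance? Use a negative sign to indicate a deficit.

-1355.4

Goods: -648.0 - 545.1 + 644.1 - 205.4 - 858.1 + 820.0 = -792.5
Services: 174.0 - 318.9 - 214.4 + 133.8 = -225.5
Primary income: -107.7 - 161.1 + 108.5 = -160.3
Secondary income: -132.1 - 45.0 = -177.1
Current account = (-792.5) + (-225.5) + (-160.3) + (-177.1) = -1355.4
(Excluded from the current account — financial account: inward foreign direct investment in the manufacturing sector 407.5, acquisition of a foreign subsidiary by a resident firm (outward FDI) 452.5, purchases of foreign government bonds by domestic residents 436.6, sale of domestic government bonds to non-residents 228.7.)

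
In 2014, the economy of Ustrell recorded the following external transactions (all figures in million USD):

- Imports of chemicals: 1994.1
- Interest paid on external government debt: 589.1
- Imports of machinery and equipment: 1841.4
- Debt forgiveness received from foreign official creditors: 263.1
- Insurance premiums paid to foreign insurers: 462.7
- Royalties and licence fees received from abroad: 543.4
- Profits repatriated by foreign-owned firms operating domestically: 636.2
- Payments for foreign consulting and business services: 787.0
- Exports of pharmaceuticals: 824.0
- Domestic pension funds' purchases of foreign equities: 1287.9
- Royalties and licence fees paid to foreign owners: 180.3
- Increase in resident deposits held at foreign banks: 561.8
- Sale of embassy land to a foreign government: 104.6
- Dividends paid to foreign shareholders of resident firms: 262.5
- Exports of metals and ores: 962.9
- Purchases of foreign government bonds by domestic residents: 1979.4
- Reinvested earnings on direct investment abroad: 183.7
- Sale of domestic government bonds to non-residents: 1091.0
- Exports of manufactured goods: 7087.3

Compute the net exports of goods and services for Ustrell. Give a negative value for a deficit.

4152.1

Goods: 7087.3 - 1994.1 + 962.9 + 824.0 - 1841.4 = 5038.7
Services: 543.4 - 787.0 - 180.3 - 462.7 = -886.6
Trade balance = 5038.7 + (-886.6) = 4152.1
(Excluded from the trade balance — primary income: interest paid on external government debt 589.1, profits repatriated by foreign-owned firms operating domestically 636.2, dividends paid to foreign shareholders of resident firms 262.5, reinvested earnings on direct investment abroad 183.7; capital account: debt forgiveness received from foreign official creditors 263.1, sale of embassy land to a foreign government 104.6; financial account: domestic pension funds' purchases of foreign equities 1287.9, increase in resident deposits held at foreign banks 561.8, purchases of foreign government bonds by domestic residents 1979.4, sale of domestic government bonds to non-residents 1091.0.)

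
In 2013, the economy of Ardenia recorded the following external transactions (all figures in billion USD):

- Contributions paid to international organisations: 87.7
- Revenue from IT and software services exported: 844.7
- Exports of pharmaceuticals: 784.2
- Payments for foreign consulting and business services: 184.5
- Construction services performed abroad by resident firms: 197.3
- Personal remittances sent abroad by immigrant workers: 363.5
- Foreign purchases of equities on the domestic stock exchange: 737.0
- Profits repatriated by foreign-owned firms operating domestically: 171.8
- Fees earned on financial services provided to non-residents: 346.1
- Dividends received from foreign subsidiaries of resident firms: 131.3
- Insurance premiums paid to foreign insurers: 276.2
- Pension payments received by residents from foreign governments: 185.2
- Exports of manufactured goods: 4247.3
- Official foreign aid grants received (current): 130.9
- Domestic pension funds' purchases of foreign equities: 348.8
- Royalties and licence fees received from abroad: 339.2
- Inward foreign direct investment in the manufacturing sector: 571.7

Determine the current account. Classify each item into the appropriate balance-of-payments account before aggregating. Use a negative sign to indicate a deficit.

Goods: 784.2 + 4247.3 = 5031.5
Services: 346.1 + 197.3 - 276.2 - 184.5 + 844.7 + 339.2 = 1266.6
Primary income: -171.8 + 131.3 = -40.5
Secondary income: 185.2 - 87.7 + 130.9 - 363.5 = -135.1
Current account = 5031.5 + 1266.6 + (-40.5) + (-135.1) = 6122.5
(Excluded from the current account — financial account: foreign purchases of equities on the domestic stock exchange 737.0, domestic pension funds' purchases of foreign equities 348.8, inward foreign direct investment in the manufacturing sector 571.7.)

6122.5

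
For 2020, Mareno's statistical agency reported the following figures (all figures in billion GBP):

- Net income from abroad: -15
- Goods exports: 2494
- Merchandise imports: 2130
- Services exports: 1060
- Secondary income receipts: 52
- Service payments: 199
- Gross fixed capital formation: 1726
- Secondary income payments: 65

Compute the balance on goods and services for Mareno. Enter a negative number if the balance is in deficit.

1225

Goods balance = 2494 - 2130 = 364
Services balance = 1060 - 199 = 861
Trade balance (goods + services) = 364 + 861 = 1225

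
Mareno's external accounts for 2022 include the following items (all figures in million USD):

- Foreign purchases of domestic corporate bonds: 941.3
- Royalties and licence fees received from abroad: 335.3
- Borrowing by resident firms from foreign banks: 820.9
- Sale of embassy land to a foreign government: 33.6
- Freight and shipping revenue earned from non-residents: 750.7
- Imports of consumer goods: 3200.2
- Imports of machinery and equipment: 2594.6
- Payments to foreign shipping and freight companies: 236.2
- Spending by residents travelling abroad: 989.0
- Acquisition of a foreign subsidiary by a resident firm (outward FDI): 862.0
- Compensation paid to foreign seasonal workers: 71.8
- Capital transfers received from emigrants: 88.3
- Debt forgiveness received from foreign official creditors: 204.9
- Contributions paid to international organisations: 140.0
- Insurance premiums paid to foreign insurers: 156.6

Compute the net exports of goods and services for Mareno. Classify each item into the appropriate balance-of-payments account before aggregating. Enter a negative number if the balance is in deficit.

Goods: -3200.2 - 2594.6 = -5794.8
Services: -156.6 + 750.7 - 236.2 + 335.3 - 989.0 = -295.8
Trade balance = -5794.8 + (-295.8) = -6090.6
(Excluded from the trade balance — financial account: foreign purchases of domestic corporate bonds 941.3, borrowing by resident firms from foreign banks 820.9, acquisition of a foreign subsidiary by a resident firm (outward FDI) 862.0; capital account: sale of embassy land to a foreign government 33.6, capital transfers received from emigrants 88.3, debt forgiveness received from foreign official creditors 204.9; primary income: compensation paid to foreign seasonal workers 71.8; secondary income: contributions paid to international organisations 140.0.)

-6090.6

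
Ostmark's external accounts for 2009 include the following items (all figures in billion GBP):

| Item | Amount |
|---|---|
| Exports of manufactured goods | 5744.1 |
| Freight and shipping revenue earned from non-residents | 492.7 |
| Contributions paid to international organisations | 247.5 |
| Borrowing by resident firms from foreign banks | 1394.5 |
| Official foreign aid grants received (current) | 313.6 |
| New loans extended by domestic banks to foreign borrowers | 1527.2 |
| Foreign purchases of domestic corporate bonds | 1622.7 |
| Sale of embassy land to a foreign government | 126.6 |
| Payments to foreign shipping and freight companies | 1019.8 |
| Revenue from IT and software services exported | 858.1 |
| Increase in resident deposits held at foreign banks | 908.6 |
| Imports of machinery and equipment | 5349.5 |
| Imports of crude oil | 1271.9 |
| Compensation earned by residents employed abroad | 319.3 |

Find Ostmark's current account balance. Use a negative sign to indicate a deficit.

Goods: -5349.5 - 1271.9 + 5744.1 = -877.3
Services: -1019.8 + 858.1 + 492.7 = 331.0
Primary income: 319.3
Secondary income: -247.5 + 313.6 = 66.1
Current account = (-877.3) + 331.0 + 319.3 + 66.1 = -160.9
(Excluded from the current account — financial account: borrowing by resident firms from foreign banks 1394.5, new loans extended by domestic banks to foreign borrowers 1527.2, foreign purchases of domestic corporate bonds 1622.7, increase in resident deposits held at foreign banks 908.6; capital account: sale of embassy land to a foreign government 126.6.)

-160.9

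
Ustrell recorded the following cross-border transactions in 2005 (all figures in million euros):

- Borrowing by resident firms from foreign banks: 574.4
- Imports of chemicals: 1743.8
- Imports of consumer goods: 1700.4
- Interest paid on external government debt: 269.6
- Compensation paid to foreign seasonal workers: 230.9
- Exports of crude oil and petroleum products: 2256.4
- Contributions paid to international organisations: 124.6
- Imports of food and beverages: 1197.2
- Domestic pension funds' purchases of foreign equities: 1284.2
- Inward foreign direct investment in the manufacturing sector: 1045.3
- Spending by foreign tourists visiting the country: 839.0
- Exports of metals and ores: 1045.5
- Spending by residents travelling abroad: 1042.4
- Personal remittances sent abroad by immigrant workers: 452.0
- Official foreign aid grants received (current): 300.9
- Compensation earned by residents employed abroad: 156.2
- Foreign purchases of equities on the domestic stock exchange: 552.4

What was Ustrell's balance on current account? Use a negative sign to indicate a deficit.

-2162.9

Goods: 2256.4 + 1045.5 - 1700.4 - 1743.8 - 1197.2 = -1339.5
Services: 839.0 - 1042.4 = -203.4
Primary income: -269.6 - 230.9 + 156.2 = -344.3
Secondary income: -124.6 - 452.0 + 300.9 = -275.7
Current account = (-1339.5) + (-203.4) + (-344.3) + (-275.7) = -2162.9
(Excluded from the current account — financial account: borrowing by resident firms from foreign banks 574.4, domestic pension funds' purchases of foreign equities 1284.2, inward foreign direct investment in the manufacturing sector 1045.3, foreign purchases of equities on the domestic stock exchange 552.4.)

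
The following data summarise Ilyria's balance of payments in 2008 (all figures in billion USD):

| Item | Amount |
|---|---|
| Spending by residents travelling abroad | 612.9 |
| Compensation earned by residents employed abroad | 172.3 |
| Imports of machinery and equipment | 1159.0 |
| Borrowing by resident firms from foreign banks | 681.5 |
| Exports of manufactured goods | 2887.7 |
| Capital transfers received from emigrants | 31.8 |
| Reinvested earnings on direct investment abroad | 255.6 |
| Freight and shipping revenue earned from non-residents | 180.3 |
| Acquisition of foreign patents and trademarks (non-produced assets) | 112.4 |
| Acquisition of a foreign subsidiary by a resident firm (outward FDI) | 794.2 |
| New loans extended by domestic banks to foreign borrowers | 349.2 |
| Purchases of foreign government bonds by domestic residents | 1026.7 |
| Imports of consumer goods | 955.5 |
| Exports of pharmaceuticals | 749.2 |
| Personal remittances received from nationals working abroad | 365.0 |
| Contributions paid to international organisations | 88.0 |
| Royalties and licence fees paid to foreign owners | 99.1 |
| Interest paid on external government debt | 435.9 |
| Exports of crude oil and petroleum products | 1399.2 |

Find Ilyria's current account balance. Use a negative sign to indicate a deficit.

2658.9

Goods: 1399.2 + 749.2 + 2887.7 - 1159.0 - 955.5 = 2921.6
Services: 180.3 - 99.1 - 612.9 = -531.7
Primary income: 255.6 - 435.9 + 172.3 = -8.0
Secondary income: 365.0 - 88.0 = 277.0
Current account = 2921.6 + (-531.7) + (-8.0) + 277.0 = 2658.9
(Excluded from the current account — financial account: borrowing by resident firms from foreign banks 681.5, acquisition of a foreign subsidiary by a resident firm (outward FDI) 794.2, new loans extended by domestic banks to foreign borrowers 349.2, purchases of foreign government bonds by domestic residents 1026.7; capital account: capital transfers received from emigrants 31.8, acquisition of foreign patents and trademarks (non-produced assets) 112.4.)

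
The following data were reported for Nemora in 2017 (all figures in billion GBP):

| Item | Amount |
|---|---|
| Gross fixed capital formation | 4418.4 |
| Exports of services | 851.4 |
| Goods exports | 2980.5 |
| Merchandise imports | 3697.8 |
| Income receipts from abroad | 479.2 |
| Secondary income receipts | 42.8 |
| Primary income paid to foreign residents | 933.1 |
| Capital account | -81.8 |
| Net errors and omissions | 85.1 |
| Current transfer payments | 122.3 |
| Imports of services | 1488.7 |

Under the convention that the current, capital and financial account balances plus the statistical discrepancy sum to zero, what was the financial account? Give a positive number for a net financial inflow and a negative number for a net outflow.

1884.7

Goods balance = 2980.5 - 3697.8 = -717.3
Services balance = 851.4 - 1488.7 = -637.3
Trade balance (goods + services) = -717.3 + (-637.3) = -1354.6
Net primary income = 479.2 - 933.1 = -453.9
Net secondary income = 42.8 - 122.3 = -79.5
Current account = -1354.6 + (-453.9) + (-79.5) = -1888.0
Financial account = -(-1888.0 + (-81.8) + 85.1) = 1884.7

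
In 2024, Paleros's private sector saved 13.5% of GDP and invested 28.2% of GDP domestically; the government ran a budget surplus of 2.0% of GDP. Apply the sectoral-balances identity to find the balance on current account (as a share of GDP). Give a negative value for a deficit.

-12.7

By the sectoral-balances identity, CA = (S_private - I) + (T - G).
Private balance = 13.5 - 28.2 = -14.7
Government balance (T - G) = 2.0
CA = -14.7 + 2.0 = -12.7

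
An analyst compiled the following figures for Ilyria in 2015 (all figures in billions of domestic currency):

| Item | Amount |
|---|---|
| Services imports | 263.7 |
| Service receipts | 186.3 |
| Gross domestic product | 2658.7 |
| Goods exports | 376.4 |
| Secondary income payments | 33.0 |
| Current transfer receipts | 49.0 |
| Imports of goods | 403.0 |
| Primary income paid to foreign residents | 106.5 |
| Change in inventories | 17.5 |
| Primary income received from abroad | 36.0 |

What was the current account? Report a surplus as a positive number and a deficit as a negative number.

-158.5

Goods balance = 376.4 - 403.0 = -26.6
Services balance = 186.3 - 263.7 = -77.4
Trade balance (goods + services) = -26.6 + (-77.4) = -104.0
Net primary income = 36.0 - 106.5 = -70.5
Net secondary income = 49.0 - 33.0 = 16.0
Current account = -104.0 + (-70.5) + 16.0 = -158.5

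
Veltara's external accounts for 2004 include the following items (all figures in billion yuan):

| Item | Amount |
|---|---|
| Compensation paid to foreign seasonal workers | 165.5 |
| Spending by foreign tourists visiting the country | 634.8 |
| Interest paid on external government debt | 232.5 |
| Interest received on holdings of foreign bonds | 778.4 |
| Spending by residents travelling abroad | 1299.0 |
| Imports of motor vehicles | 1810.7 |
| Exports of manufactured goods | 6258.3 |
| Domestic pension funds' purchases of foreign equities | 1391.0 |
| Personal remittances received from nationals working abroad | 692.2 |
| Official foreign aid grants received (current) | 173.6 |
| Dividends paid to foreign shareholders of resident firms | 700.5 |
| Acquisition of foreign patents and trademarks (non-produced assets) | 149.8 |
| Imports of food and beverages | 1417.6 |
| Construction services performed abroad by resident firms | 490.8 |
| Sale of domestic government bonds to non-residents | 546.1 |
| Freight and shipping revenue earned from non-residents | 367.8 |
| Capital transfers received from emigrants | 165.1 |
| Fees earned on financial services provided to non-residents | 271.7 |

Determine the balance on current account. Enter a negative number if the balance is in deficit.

Goods: -1417.6 + 6258.3 - 1810.7 = 3030.0
Services: -1299.0 + 634.8 + 490.8 + 367.8 + 271.7 = 466.1
Primary income: -700.5 + 778.4 - 232.5 - 165.5 = -320.1
Secondary income: 692.2 + 173.6 = 865.8
Current account = 3030.0 + 466.1 + (-320.1) + 865.8 = 4041.8
(Excluded from the current account — financial account: domestic pension funds' purchases of foreign equities 1391.0, sale of domestic government bonds to non-residents 546.1; capital account: acquisition of foreign patents and trademarks (non-produced assets) 149.8, capital transfers received from emigrants 165.1.)

4041.8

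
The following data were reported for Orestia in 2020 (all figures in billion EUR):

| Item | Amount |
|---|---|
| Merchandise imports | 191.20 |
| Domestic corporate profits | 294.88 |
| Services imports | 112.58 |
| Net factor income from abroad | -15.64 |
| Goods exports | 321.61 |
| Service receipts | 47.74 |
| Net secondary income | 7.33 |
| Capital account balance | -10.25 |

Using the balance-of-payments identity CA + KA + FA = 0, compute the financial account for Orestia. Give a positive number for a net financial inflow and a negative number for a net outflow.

-47.01

Goods balance = 321.61 - 191.20 = 130.41
Services balance = 47.74 - 112.58 = -64.84
Trade balance (goods + services) = 130.41 + (-64.84) = 65.57
Net primary income = -15.64
Net secondary income = 7.33
Current account = 65.57 + (-15.64) + 7.33 = 57.26
Financial account = -(57.26 + (-10.25)) = -47.01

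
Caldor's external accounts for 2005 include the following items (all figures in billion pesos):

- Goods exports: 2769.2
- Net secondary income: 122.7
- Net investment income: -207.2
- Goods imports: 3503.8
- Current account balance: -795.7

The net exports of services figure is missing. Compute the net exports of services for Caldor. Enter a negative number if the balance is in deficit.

Current account = goods balance + services balance + net primary income + net secondary income
Sum of the known components = -819.1
Net exports of services = CA - (known components) = -795.7 - (-819.1) = 23.4

23.4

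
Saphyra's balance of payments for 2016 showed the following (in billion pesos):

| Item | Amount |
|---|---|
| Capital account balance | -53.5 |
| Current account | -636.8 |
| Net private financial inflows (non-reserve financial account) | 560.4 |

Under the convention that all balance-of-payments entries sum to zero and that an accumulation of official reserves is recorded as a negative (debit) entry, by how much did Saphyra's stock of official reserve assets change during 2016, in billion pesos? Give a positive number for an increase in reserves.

-129.9

Official reserve transactions balance = -((-636.8) + (-53.5) + 560.4) = 129.9
An accumulation of reserves is recorded as a debit (negative entry), so the change in the stock of reserves is the negative of that balance.
Change in official reserves = -(129.9) = -129.9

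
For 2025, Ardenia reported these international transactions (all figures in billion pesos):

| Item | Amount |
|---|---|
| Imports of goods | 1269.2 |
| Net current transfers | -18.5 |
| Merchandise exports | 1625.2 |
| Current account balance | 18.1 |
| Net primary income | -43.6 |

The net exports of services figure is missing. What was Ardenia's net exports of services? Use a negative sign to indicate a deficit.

-275.8

Current account = goods balance + services balance + net primary income + net secondary income
Sum of the known components = 293.9
Net exports of services = CA - (known components) = 18.1 - 293.9 = -275.8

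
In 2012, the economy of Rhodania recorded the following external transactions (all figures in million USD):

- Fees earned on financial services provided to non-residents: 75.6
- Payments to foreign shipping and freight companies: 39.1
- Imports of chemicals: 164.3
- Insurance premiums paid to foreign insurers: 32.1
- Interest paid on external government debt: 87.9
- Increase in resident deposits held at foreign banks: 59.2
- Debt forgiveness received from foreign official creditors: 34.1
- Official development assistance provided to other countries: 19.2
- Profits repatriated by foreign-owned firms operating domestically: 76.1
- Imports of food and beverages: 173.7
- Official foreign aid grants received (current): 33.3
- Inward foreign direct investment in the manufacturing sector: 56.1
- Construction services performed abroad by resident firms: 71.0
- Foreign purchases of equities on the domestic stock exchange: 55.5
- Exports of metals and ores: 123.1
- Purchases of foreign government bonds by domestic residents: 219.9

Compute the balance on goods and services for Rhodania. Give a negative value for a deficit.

Goods: -173.7 + 123.1 - 164.3 = -214.9
Services: 75.6 - 39.1 + 71.0 - 32.1 = 75.4
Trade balance = -214.9 + 75.4 = -139.5
(Excluded from the trade balance — primary income: interest paid on external government debt 87.9, profits repatriated by foreign-owned firms operating domestically 76.1; financial account: increase in resident deposits held at foreign banks 59.2, inward foreign direct investment in the manufacturing sector 56.1, foreign purchases of equities on the domestic stock exchange 55.5, purchases of foreign government bonds by domestic residents 219.9; capital account: debt forgiveness received from foreign official creditors 34.1; secondary income: official development assistance provided to other countries 19.2, official foreign aid grants received (current) 33.3.)

-139.5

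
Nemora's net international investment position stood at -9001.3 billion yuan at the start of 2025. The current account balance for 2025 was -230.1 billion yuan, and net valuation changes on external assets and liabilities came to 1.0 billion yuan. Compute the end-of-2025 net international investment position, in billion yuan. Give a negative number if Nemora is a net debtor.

-9230.4

Change in NIIP = current account + net valuation change = -230.1 + 1.0 = -229.1
End-of-year NIIP = -9001.3 + (-229.1) = -9230.4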